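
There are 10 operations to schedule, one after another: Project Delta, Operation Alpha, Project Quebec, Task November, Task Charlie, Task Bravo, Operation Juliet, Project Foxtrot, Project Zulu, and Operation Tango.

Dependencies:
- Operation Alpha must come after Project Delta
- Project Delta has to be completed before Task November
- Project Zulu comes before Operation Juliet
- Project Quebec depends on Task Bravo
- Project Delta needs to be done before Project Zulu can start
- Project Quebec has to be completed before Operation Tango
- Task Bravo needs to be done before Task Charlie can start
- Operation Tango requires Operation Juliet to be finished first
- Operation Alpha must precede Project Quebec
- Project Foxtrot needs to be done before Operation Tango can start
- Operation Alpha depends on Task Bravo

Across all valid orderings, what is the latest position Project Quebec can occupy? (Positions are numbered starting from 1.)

The only operation forced after Project Quebec (directly or by a chain) is Operation Tango.
With 1 mandatory successor out of 10 operations total, the latest slot for Project Quebec is 10−1 = 9, and it's reachable by doing all non-successors before Project Quebec.

9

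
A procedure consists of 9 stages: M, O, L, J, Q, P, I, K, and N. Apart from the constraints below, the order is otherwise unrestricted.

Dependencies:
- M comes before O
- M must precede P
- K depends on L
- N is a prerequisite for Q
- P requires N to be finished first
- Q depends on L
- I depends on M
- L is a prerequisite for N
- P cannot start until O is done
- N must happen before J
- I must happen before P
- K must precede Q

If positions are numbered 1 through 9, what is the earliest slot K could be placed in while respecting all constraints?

2

The only stage forced before K (directly or transitively) is L.
With 1 mandatory predecessor, the earliest K can sit is position 1+1 = 2, and placing just that one first achieves it.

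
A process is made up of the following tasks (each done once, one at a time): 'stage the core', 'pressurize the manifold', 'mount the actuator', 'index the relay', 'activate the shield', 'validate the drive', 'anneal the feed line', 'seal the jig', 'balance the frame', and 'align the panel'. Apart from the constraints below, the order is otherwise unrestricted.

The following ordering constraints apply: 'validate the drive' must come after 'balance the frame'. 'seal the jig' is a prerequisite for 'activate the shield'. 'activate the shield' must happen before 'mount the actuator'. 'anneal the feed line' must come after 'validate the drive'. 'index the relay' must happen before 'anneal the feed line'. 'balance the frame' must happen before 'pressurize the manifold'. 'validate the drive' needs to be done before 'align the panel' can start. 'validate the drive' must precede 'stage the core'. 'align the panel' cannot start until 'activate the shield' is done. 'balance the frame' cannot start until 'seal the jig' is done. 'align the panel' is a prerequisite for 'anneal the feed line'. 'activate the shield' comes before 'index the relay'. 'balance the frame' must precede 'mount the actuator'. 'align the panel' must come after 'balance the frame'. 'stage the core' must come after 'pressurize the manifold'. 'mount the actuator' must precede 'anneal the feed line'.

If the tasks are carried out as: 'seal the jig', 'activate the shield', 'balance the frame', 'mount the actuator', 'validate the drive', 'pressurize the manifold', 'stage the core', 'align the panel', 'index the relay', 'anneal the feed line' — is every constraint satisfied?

Going through the constraints one by one, each required predecessor appears earlier in the sequence than its dependent — e.g. 'activate the shield' (position 2) is before 'index the relay' (position 9), as required.

Yes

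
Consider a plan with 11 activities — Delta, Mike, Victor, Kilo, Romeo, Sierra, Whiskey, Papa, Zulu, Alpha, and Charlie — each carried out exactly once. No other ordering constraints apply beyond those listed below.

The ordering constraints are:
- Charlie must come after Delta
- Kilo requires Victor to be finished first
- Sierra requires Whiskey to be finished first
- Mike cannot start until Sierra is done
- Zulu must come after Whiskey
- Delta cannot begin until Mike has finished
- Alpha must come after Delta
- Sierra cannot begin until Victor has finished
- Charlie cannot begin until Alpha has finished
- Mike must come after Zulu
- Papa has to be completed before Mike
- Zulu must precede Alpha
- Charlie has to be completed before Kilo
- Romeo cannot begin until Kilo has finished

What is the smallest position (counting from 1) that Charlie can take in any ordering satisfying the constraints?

Every activity that must precede Charlie has to come before it. Tracing all chains that end at Charlie, those activities are: Delta, Mike, Victor, Sierra, Whiskey, Papa, Zulu, Alpha — 8 in total.
With 8 mandatory predecessors, the earliest Charlie can sit is position 8+1 = 9, and placing just those 8 first achieves it.

9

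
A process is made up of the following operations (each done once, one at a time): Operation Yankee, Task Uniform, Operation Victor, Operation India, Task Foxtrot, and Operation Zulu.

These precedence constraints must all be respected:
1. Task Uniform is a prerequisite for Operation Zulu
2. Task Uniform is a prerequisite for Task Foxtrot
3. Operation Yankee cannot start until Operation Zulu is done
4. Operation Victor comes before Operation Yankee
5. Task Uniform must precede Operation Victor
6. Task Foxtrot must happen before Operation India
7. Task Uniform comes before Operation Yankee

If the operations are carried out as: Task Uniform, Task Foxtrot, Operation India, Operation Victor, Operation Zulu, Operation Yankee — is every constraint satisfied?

Yes

Going through the constraints one by one, each required predecessor appears earlier in the sequence than its dependent — e.g. Task Uniform (position 1) is before Operation Yankee (position 6), as required.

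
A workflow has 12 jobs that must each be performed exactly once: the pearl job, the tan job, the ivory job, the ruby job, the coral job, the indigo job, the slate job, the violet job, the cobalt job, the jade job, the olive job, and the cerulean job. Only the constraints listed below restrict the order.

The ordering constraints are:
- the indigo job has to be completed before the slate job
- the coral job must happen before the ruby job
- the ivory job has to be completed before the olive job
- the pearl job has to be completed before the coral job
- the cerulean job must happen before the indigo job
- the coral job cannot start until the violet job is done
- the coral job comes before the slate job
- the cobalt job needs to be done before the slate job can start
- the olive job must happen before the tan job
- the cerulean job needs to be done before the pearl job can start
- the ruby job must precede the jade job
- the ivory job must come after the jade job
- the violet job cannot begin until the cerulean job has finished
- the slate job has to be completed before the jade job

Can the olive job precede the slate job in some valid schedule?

No

The constraints give a chain the slate job → the jade job → the ivory job → the olive job, which forces the slate job before the olive job.
So no valid ordering can have the olive job before the slate job.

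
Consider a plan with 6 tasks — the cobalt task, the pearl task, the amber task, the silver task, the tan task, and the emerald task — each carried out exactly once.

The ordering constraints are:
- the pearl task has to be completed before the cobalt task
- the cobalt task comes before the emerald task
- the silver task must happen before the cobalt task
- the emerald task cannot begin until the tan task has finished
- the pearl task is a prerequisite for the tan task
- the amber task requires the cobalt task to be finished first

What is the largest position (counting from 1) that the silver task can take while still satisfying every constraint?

3

The tasks that are forced after the silver task, directly or by a chain of constraints, are the cobalt task, the amber task, the emerald task. That's 3 tasks.
So at least 3 tasks follow the silver task, putting the silver task no later than position 3. That position is achievable by scheduling everything else first.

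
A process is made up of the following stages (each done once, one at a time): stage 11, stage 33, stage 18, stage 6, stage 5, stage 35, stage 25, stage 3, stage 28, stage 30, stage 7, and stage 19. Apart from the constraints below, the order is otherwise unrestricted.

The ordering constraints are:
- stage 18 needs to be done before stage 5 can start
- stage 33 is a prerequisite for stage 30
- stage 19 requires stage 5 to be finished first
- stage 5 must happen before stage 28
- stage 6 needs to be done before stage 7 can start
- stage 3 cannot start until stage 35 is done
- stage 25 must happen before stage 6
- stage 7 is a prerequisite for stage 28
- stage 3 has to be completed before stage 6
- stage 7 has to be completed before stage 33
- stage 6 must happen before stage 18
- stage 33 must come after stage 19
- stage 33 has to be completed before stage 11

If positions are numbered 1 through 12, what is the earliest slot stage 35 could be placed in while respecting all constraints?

1

Nothing is required before stage 35; it can be the very first stage.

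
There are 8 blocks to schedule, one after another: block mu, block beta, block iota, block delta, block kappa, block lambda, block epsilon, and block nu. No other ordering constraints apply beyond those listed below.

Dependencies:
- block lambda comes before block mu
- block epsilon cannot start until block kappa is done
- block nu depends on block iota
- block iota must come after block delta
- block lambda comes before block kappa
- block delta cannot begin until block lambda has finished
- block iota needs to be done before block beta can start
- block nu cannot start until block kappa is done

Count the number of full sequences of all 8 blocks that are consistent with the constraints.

182

Only block lambda has no prerequisites, so it must go first.
Systematically extending each partial ordering one block at a time and counting, there are 182 complete orderings.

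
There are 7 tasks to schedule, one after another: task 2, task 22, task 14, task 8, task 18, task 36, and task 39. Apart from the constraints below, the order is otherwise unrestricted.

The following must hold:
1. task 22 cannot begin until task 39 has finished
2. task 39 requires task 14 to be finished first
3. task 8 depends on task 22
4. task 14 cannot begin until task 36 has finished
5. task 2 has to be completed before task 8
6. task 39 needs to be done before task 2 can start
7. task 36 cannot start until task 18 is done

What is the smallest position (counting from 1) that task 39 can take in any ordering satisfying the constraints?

4

Every task that must precede task 39 has to come before it. Tracing all chains that end at task 39, those tasks are: task 14, task 18, task 36 — 3 in total.
With 3 mandatory predecessors, the earliest task 39 can sit is position 3+1 = 4, and placing just those 3 first achieves it.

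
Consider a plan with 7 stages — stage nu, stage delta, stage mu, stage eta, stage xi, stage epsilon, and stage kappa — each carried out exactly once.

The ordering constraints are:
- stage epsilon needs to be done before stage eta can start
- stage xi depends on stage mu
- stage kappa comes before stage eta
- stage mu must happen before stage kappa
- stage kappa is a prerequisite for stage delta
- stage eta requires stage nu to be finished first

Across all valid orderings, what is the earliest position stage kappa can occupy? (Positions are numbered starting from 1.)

2

Working backwards through the constraints from stage kappa, its only required predecessor is stage mu.
So at minimum 1 stage comes before stage kappa, putting stage kappa no earlier than position 2. That position is achievable by scheduling exactly that predecessor first.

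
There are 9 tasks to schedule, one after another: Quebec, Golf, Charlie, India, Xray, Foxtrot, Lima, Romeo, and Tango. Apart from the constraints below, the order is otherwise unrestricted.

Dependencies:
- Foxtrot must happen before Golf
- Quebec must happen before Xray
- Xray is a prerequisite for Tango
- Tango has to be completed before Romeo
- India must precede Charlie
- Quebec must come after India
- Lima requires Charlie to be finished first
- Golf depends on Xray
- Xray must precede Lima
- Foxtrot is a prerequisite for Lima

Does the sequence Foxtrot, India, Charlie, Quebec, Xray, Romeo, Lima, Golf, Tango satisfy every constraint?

No

The sequence places Romeo ahead of Tango.
That contradicts the constraint that Tango must precede Romeo.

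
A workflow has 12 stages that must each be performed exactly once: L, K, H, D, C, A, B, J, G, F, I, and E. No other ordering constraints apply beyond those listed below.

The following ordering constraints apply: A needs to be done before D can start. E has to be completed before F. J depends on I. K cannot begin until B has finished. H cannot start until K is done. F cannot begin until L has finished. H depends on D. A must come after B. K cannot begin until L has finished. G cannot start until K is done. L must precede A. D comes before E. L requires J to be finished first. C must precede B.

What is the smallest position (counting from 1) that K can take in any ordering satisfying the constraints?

6

Every stage that must precede K has to come before it. Tracing all chains that end at K, those stages are: L, C, B, J, I — 5 in total.
So at minimum 5 stages come before K, putting K no earlier than position 6. That position is achievable by scheduling exactly those predecessors first.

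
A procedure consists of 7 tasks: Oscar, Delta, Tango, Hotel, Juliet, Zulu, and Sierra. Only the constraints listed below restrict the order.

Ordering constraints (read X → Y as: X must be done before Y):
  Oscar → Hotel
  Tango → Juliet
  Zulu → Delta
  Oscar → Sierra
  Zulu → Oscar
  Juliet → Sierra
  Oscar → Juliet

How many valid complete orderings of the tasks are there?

The tasks with no prerequisites are Tango, Zulu; any of them can be placed first.
Systematically extending each partial ordering one task at a time and counting, there are 57 complete orderings.

57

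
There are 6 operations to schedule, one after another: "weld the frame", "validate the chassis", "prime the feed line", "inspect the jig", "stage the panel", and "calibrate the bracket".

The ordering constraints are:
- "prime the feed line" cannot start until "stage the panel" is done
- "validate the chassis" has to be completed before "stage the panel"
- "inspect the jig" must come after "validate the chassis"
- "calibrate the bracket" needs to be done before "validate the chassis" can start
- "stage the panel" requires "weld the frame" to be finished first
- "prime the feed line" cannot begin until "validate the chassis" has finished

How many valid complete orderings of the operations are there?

10

2 operations have no prerequisites ("weld the frame", "calibrate the bracket"), so any of them could come first.
Counting all ways to extend the partial order to a total order gives 10.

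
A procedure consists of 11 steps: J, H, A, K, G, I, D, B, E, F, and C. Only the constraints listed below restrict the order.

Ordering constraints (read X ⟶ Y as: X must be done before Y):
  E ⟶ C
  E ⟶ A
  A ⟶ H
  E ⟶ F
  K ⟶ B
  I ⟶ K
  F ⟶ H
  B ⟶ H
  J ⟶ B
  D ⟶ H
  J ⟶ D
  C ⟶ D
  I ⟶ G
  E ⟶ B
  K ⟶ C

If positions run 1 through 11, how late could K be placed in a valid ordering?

Every step that must follow K has to come after it. Tracing all chains starting from K, those steps are: H, D, B, C — 4 in total.
So at least 4 steps follow K, putting K no later than position 7. That position is achievable by scheduling everything else first.

7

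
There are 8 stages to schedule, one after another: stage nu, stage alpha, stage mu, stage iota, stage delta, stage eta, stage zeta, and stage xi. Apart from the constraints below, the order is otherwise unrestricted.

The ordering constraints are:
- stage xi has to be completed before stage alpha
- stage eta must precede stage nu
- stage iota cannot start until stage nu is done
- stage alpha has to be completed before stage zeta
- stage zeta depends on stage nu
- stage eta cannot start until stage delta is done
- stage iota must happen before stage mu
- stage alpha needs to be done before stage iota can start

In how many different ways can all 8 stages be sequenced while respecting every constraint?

30

2 stages have no prerequisites (stage delta, stage xi), so any of them could come first.
Systematically extending each partial ordering one stage at a time and counting, there are 30 complete orderings.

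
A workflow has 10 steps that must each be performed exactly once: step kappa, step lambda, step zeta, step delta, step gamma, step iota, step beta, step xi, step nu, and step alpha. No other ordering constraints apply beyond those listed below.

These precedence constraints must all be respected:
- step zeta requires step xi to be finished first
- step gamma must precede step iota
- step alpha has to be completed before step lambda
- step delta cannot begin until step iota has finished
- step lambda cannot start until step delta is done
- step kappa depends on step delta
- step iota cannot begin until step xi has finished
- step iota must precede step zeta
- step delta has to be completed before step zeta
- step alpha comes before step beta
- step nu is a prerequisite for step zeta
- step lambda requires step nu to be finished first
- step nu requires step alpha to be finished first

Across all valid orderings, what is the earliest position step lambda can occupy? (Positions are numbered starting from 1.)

7

The steps that are forced before step lambda, directly or transitively, are step delta, step gamma, step iota, step xi, step nu, step alpha. That's 6 steps.
So at minimum 6 steps come before step lambda, putting step lambda no earlier than position 7. That position is achievable by scheduling exactly those predecessors first.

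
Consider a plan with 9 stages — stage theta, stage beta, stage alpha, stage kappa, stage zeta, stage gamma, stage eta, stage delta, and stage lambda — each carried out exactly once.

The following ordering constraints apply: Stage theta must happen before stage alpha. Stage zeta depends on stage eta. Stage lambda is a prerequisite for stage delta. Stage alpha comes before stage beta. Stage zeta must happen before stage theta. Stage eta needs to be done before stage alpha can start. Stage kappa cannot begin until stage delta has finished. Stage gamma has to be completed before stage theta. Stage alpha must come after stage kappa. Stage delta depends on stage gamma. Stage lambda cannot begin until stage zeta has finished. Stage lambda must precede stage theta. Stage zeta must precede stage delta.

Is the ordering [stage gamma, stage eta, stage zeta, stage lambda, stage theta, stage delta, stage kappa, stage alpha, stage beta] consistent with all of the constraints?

Checking each listed constraint against this order: for instance, stage eta is in position 2 and stage alpha in position 8, so that constraint holds — and the remaining constraints check out the same way.

Yes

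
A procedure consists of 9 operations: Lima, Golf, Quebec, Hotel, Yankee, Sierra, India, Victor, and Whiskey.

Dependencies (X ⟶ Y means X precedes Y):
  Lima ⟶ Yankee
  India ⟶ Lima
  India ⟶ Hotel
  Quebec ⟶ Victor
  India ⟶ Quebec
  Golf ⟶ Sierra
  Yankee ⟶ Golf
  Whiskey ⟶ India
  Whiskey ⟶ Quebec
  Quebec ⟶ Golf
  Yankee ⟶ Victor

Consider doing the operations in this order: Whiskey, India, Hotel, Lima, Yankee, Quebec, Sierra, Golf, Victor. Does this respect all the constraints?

No

Here Golf comes after Sierra.
Since Golf is required before Sierra, the ordering is invalid.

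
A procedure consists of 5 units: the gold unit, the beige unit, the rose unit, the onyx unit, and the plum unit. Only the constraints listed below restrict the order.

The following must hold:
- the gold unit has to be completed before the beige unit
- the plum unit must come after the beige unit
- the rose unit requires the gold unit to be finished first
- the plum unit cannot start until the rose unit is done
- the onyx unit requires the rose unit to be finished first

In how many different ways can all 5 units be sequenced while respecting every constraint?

5

The gold unit is the only unit with nothing required before it, so every ordering starts there.
Enumerating by repeatedly choosing an available unit (one whose prerequisites are all placed) gives 5 distinct complete orderings.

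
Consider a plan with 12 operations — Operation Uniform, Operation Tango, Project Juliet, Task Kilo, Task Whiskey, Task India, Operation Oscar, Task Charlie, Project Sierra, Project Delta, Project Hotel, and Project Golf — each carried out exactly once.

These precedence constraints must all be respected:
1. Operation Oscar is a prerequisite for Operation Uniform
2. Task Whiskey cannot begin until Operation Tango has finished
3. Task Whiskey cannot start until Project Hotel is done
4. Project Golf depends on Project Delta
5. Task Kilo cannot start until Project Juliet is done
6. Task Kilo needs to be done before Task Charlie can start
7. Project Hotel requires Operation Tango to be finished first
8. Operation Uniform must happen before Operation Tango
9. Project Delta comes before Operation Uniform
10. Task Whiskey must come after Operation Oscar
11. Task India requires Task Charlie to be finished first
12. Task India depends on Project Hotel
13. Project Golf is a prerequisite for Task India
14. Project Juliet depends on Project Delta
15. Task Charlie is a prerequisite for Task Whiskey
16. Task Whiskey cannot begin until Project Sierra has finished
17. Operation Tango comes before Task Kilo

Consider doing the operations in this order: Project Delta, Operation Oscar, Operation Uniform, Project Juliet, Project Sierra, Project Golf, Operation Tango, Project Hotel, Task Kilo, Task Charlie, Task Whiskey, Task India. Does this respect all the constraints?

Yes

Checking each listed constraint against this order: for instance, Operation Oscar is in position 2 and Task Whiskey in position 11, so that constraint holds — and the remaining constraints check out the same way.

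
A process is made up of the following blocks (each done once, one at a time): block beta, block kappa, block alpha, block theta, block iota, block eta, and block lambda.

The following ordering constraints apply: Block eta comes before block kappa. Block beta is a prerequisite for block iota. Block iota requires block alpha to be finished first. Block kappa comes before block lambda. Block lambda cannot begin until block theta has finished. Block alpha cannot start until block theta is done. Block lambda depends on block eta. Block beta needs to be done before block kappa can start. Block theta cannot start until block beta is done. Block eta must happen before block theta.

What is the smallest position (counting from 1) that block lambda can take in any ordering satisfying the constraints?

5

Every block that must precede block lambda has to come before it. Tracing all chains that end at block lambda, those blocks are: block beta, block kappa, block theta, block eta — 4 in total.
With 4 mandatory predecessors, the earliest block lambda can sit is position 4+1 = 5, and placing just those 4 first achieves it.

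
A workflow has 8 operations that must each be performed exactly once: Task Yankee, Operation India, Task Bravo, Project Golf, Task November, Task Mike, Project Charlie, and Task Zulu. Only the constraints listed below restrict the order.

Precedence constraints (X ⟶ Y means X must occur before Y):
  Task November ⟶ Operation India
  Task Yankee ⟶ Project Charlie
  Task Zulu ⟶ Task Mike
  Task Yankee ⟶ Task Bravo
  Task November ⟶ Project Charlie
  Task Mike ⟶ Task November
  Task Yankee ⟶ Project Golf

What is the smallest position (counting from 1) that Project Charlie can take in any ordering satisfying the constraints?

Every operation that must precede Project Charlie has to come before it. Tracing all chains that end at Project Charlie, those operations are: Task Yankee, Task November, Task Mike, Task Zulu — 4 in total.
With 4 mandatory predecessors, the earliest Project Charlie can sit is position 4+1 = 5, and placing just those 4 first achieves it.

5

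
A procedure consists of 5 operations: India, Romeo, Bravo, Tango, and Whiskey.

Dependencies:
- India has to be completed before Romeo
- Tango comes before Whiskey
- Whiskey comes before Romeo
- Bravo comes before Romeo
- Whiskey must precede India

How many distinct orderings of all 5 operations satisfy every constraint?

2 operations have no prerequisites (Bravo, Tango), so any of them could come first.
Systematically extending each partial ordering one operation at a time and counting, there are 4 complete orderings.

4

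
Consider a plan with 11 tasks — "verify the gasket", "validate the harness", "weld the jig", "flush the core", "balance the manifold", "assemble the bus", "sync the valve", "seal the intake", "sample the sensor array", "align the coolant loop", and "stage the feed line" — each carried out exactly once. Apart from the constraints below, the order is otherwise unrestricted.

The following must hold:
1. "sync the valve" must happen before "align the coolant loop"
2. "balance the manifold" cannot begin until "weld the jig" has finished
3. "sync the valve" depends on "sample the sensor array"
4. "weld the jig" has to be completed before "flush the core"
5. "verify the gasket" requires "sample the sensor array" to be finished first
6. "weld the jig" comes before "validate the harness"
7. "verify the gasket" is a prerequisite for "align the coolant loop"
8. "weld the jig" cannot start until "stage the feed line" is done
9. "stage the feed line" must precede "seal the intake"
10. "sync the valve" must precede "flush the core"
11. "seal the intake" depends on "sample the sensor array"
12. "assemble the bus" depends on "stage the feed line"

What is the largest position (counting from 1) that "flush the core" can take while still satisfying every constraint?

No constraint forces any task after "flush the core", so it can be placed last, in position 11.

11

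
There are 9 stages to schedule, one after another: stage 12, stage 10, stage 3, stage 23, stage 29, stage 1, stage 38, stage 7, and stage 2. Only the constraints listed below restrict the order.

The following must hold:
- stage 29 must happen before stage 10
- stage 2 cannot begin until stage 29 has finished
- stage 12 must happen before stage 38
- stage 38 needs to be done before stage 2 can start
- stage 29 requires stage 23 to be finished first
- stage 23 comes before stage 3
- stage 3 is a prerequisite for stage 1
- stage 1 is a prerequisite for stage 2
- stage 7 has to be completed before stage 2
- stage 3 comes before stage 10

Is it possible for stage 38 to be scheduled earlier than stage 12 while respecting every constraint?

No

Following stage 12 → stage 38, stage 12 must precede stage 38 in every valid ordering.
So no valid ordering can have stage 38 before stage 12.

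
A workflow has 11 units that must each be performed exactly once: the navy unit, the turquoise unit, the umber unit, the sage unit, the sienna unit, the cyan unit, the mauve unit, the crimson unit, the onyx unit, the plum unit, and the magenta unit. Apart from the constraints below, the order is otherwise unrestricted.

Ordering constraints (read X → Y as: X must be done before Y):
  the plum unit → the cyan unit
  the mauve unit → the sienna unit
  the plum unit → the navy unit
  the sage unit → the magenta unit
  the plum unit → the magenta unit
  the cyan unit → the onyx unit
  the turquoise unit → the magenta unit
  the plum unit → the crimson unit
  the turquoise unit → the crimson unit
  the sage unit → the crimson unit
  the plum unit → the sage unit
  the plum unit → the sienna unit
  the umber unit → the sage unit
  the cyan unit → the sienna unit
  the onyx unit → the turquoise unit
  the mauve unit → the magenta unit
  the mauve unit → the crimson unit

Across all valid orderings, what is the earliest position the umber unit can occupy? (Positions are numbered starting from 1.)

1

The umber unit has no prerequisites at all, so it can go in position 1.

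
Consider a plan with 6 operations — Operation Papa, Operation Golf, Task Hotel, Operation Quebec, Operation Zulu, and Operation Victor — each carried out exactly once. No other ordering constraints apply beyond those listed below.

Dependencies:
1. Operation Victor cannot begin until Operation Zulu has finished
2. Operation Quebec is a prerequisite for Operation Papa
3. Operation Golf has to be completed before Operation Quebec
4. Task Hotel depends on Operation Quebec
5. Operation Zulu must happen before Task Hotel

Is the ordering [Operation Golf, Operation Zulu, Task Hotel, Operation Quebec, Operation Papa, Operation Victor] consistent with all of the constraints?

No

In the proposed order, Task Hotel appears before Operation Quebec.
Since Operation Quebec is required before Task Hotel, the ordering is invalid.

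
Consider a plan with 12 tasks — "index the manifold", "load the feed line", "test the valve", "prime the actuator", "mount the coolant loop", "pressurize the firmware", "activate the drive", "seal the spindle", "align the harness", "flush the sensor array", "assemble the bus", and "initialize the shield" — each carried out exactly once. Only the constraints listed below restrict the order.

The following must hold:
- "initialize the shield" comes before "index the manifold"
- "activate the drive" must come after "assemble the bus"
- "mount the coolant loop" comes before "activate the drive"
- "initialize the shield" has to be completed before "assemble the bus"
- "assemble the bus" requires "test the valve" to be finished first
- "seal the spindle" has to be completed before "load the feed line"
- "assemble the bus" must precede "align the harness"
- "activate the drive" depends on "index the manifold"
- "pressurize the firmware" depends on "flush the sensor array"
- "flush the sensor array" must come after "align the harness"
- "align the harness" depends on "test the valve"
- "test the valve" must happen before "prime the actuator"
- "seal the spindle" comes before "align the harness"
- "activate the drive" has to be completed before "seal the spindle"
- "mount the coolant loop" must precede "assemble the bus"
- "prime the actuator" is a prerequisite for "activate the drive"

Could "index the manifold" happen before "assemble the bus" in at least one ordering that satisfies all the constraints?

Yes

No chain of constraints runs from "assemble the bus" to "index the manifold", so "assemble the bus" is not required to come first.
That means at least one valid schedule has "index the manifold" before "assemble the bus".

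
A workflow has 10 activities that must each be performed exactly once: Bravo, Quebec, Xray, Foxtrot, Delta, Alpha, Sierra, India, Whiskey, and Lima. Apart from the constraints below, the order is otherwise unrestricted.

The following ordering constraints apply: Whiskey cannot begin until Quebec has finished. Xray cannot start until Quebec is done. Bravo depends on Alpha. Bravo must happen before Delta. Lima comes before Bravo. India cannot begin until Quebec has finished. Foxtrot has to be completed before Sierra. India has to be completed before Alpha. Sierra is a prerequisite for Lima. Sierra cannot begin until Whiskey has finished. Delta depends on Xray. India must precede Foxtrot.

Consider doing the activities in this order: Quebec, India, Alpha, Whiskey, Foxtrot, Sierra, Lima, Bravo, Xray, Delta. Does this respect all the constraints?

Yes

Checking each listed constraint against this order: for instance, Quebec is in position 1 and Xray in position 9, so that constraint holds — and the remaining constraints check out the same way.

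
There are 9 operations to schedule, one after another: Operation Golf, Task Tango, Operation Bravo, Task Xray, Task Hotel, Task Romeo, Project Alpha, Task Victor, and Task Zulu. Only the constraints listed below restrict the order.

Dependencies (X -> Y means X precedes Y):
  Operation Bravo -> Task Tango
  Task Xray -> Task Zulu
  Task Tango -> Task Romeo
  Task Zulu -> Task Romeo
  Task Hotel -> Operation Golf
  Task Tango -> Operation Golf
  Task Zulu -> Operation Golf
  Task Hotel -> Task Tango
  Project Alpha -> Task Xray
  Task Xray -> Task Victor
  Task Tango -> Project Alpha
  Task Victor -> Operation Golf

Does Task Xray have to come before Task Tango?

There is a chain Task Tango → Project Alpha → Task Xray, which puts Task Tango before Task Xray.
So Task Xray never precedes Task Tango.

No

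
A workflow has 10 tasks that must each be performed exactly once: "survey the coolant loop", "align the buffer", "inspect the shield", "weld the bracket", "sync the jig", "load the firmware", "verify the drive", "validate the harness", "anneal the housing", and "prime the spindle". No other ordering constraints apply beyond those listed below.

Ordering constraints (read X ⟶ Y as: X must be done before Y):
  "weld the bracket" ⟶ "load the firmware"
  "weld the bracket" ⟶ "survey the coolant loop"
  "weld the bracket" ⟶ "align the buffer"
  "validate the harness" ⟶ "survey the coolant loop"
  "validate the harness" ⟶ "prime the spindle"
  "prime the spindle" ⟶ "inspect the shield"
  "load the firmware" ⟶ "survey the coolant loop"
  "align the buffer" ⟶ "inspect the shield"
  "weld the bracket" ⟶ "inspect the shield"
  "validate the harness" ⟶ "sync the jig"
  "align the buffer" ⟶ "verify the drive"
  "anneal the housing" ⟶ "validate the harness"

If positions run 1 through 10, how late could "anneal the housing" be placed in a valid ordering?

5

The tasks that are forced after "anneal the housing", directly or by a chain of constraints, are "survey the coolant loop", "inspect the shield", "sync the jig", "validate the harness", "prime the spindle". That's 5 tasks.
So at least 5 tasks follow "anneal the housing", putting "anneal the housing" no later than position 5. That position is achievable by scheduling everything else first.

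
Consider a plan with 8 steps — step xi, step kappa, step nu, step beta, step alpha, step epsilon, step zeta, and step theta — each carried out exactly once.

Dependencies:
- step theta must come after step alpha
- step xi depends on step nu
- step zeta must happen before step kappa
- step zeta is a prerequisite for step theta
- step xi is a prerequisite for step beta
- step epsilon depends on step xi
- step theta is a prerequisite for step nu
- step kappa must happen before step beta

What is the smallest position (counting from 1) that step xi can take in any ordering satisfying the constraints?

The steps that are forced before step xi, directly or transitively, are step nu, step alpha, step zeta, step theta. That's 4 steps.
With 4 mandatory predecessors, the earliest step xi can sit is position 4+1 = 5, and placing just those 4 first achieves it.

5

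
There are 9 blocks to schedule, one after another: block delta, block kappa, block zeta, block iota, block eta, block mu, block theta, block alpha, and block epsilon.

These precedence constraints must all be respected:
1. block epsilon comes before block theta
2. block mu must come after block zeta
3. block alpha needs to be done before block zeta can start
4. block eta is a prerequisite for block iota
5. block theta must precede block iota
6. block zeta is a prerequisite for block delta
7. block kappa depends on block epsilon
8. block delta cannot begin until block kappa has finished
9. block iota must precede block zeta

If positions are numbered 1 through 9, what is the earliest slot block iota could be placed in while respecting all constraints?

Working backwards through the constraints from block iota, its full set of required predecessors is block eta, block theta, block epsilon — 3 of them.
So at minimum 3 blocks come before block iota, putting block iota no earlier than position 4. That position is achievable by scheduling exactly those predecessors first.

4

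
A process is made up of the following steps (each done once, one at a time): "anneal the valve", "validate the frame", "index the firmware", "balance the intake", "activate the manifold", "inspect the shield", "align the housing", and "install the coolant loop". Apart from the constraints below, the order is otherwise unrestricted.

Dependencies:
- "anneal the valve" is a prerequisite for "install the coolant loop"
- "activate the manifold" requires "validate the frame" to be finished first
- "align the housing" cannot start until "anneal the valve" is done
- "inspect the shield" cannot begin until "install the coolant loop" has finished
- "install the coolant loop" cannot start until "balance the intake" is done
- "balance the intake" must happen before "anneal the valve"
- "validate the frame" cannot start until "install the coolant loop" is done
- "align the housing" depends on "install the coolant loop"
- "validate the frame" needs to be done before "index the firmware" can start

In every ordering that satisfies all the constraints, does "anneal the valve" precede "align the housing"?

Yes

Chaining the stated constraints: "anneal the valve" → "align the housing".
So "anneal the valve" must precede "align the housing" in any valid ordering.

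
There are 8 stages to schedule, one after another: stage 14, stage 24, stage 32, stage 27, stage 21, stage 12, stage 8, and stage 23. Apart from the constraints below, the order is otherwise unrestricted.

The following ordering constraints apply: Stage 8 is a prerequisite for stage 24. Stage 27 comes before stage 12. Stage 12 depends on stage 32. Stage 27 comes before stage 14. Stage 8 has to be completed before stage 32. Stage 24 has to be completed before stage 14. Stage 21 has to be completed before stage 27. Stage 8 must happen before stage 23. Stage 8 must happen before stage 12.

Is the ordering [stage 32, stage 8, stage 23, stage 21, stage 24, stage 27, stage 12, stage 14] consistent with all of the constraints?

No

Here stage 8 comes after stage 32.
But one of the constraints requires stage 8 before stage 32, so this ordering violates it.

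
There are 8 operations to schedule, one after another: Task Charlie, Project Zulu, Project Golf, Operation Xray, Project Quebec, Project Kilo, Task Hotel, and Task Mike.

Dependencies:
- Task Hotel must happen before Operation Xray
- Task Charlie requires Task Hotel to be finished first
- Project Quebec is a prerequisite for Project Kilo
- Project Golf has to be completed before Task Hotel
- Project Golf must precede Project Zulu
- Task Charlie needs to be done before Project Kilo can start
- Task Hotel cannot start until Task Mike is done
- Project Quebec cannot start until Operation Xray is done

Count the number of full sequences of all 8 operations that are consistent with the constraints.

2 operations have no prerequisites (Project Golf, Task Mike), so any of them could come first.
Enumerating by repeatedly choosing an available operation (one whose prerequisites are all placed) gives 39 distinct complete orderings.

39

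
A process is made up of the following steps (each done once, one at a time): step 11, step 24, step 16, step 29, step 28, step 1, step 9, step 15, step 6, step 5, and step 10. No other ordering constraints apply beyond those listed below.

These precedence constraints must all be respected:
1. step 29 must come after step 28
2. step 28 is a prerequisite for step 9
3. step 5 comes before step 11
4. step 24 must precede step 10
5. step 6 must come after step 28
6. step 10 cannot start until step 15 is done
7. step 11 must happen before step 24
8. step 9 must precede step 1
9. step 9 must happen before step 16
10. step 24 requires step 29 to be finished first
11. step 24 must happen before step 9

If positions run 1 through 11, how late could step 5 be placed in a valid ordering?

The steps that are forced after step 5, directly or by a chain of constraints, are step 11, step 24, step 16, step 1, step 9, step 10. That's 6 steps.
So at least 6 steps follow step 5, putting step 5 no later than position 5. That position is achievable by scheduling everything else first.

5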